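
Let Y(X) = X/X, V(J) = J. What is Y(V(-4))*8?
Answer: 8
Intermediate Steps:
Y(X) = 1
Y(V(-4))*8 = 1*8 = 8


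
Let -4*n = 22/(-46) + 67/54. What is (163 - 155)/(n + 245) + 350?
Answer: 425714294/1216213 ≈ 350.03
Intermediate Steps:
n = -947/4968 (n = -(22/(-46) + 67/54)/4 = -(22*(-1/46) + 67*(1/54))/4 = -(-11/23 + 67/54)/4 = -¼*947/1242 = -947/4968 ≈ -0.19062)
(163 - 155)/(n + 245) + 350 = (163 - 155)/(-947/4968 + 245) + 350 = 8/(1216213/4968) + 350 = 8*(4968/1216213) + 350 = 39744/1216213 + 350 = 425714294/1216213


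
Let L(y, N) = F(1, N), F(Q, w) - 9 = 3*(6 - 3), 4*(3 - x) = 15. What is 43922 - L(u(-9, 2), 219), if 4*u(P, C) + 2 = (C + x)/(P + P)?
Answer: 43904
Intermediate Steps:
x = -3/4 (x = 3 - 1/4*15 = 3 - 15/4 = -3/4 ≈ -0.75000)
u(P, C) = -1/2 + (-3/4 + C)/(8*P) (u(P, C) = -1/2 + ((C - 3/4)/(P + P))/4 = -1/2 + ((-3/4 + C)/((2*P)))/4 = -1/2 + ((-3/4 + C)*(1/(2*P)))/4 = -1/2 + ((-3/4 + C)/(2*P))/4 = -1/2 + (-3/4 + C)/(8*P))
F(Q, w) = 18 (F(Q, w) = 9 + 3*(6 - 3) = 9 + 3*3 = 9 + 9 = 18)
L(y, N) = 18
43922 - L(u(-9, 2), 219) = 43922 - 1*18 = 43922 - 18 = 43904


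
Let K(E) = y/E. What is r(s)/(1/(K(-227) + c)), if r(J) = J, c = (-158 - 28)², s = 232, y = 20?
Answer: 1821959104/227 ≈ 8.0262e+6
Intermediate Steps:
c = 34596 (c = (-186)² = 34596)
K(E) = 20/E
r(s)/(1/(K(-227) + c)) = 232/(1/(20/(-227) + 34596)) = 232/(1/(20*(-1/227) + 34596)) = 232/(1/(-20/227 + 34596)) = 232/(1/(7853272/227)) = 232/(227/7853272) = 232*(7853272/227) = 1821959104/227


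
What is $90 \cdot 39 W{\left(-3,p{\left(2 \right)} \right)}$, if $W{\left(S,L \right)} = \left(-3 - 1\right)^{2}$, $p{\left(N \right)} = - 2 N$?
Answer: $56160$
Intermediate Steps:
$W{\left(S,L \right)} = 16$ ($W{\left(S,L \right)} = \left(-4\right)^{2} = 16$)
$90 \cdot 39 W{\left(-3,p{\left(2 \right)} \right)} = 90 \cdot 39 \cdot 16 = 3510 \cdot 16 = 56160$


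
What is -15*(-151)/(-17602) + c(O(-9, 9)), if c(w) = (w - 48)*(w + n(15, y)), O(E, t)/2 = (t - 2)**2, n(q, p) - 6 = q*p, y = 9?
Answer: 210341635/17602 ≈ 11950.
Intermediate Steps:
n(q, p) = 6 + p*q (n(q, p) = 6 + q*p = 6 + p*q)
O(E, t) = 2*(-2 + t)**2 (O(E, t) = 2*(t - 2)**2 = 2*(-2 + t)**2)
c(w) = (-48 + w)*(141 + w) (c(w) = (w - 48)*(w + (6 + 9*15)) = (-48 + w)*(w + (6 + 135)) = (-48 + w)*(w + 141) = (-48 + w)*(141 + w))
-15*(-151)/(-17602) + c(O(-9, 9)) = -15*(-151)/(-17602) + (-6768 + (2*(-2 + 9)**2)**2 + 93*(2*(-2 + 9)**2)) = 2265*(-1/17602) + (-6768 + (2*7**2)**2 + 93*(2*7**2)) = -2265/17602 + (-6768 + (2*49)**2 + 93*(2*49)) = -2265/17602 + (-6768 + 98**2 + 93*98) = -2265/17602 + (-6768 + 9604 + 9114) = -2265/17602 + 11950 = 210341635/17602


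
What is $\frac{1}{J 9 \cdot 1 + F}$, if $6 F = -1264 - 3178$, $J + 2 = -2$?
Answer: $- \frac{3}{2329} \approx -0.0012881$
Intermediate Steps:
$J = -4$ ($J = -2 - 2 = -4$)
$F = - \frac{2221}{3}$ ($F = \frac{-1264 - 3178}{6} = \frac{1}{6} \left(-4442\right) = - \frac{2221}{3} \approx -740.33$)
$\frac{1}{J 9 \cdot 1 + F} = \frac{1}{\left(-4\right) 9 \cdot 1 - \frac{2221}{3}} = \frac{1}{\left(-36\right) 1 - \frac{2221}{3}} = \frac{1}{-36 - \frac{2221}{3}} = \frac{1}{- \frac{2329}{3}} = - \frac{3}{2329}$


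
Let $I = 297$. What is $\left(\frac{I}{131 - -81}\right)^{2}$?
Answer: $\frac{88209}{44944} \approx 1.9626$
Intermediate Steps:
$\left(\frac{I}{131 - -81}\right)^{2} = \left(\frac{297}{131 - -81}\right)^{2} = \left(\frac{297}{131 + 81}\right)^{2} = \left(\frac{297}{212}\right)^{2} = \frac{88209}{44944}$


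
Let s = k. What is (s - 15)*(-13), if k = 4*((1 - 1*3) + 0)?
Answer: 299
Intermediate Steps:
k = -8 (k = 4*((1 - 3) + 0) = 4*(-2 + 0) = 4*(-2) = -8)
s = -8
(s - 15)*(-13) = (-8 - 15)*(-13) = -23*(-13) = 299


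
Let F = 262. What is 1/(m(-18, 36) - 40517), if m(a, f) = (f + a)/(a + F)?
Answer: -122/4943065 ≈ -2.4681e-5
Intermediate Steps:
m(a, f) = (a + f)/(262 + a) (m(a, f) = (f + a)/(a + 262) = (a + f)/(262 + a))
1/(m(-18, 36) - 40517) = 1/((-18 + 36)/(262 - 18) - 40517) = 1/(18/244 - 40517) = 1/((1/244)*18 - 40517) = 1/(9/122 - 40517) = 1/(-4943065/122) = -122/4943065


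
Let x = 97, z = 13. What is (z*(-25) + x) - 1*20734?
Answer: -20962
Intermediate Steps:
(z*(-25) + x) - 1*20734 = (13*(-25) + 97) - 1*20734 = (-325 + 97) - 20734 = -228 - 20734 = -20962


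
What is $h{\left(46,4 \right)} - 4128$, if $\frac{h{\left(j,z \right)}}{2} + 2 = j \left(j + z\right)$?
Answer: $468$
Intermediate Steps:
$h{\left(j,z \right)} = -4 + 2 j \left(j + z\right)$
$h{\left(46,4 \right)} - 4128 = \left(-4 + 2 \cdot 46^{2} + 2 \cdot 46 \cdot 4\right) - 4128 = \left(-4 + 2 \cdot 2116 + 368\right) - 4128 = \left(-4 + 4232 + 368\right) - 4128 = 4596 - 4128 = 468$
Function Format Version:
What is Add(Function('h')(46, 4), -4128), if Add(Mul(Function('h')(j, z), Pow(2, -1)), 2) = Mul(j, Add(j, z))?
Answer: 468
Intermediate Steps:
Function('h')(j, z) = Add(-4, Mul(2, j, Add(j, z))) (Function('h')(j, z) = Add(-4, Mul(2, Mul(j, Add(j, z)))) = Add(-4, Mul(2, j, Add(j, z))))
Add(Function('h')(46, 4), -4128) = Add(Add(-4, Mul(2, Pow(46, 2)), Mul(2, 46, 4)), -4128) = Add(Add(-4, Mul(2, 2116), 368), -4128) = Add(Add(-4, 4232, 368), -4128) = Add(4596, -4128) = 468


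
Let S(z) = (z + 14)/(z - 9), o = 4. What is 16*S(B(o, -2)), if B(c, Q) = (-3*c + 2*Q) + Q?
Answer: 64/27 ≈ 2.3704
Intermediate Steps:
B(c, Q) = -3*c + 3*Q
S(z) = (14 + z)/(-9 + z)
16*S(B(o, -2)) = 16*((14 + (-3*4 + 3*(-2)))/(-9 + (-3*4 + 3*(-2)))) = 16*((14 + (-12 - 6))/(-9 + (-12 - 6))) = 16*((14 - 18)/(-9 - 18)) = 16*(-4/(-27)) = 16*(-1/27*(-4)) = 16*(4/27) = 64/27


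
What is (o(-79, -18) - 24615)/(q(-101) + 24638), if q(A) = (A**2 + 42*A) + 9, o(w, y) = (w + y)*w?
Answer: -8476/15303 ≈ -0.55388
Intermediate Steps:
o(w, y) = w*(w + y)
q(A) = 9 + A**2 + 42*A
(o(-79, -18) - 24615)/(q(-101) + 24638) = (-79*(-79 - 18) - 24615)/((9 + (-101)**2 + 42*(-101)) + 24638) = (-79*(-97) - 24615)/((9 + 10201 - 4242) + 24638) = (7663 - 24615)/(5968 + 24638) = -16952/30606 = -16952*1/30606 = -8476/15303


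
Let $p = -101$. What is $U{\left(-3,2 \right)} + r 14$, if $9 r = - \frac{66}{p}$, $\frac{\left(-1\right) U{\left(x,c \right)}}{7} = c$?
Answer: $- \frac{3934}{303} \approx -12.983$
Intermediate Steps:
$U{\left(x,c \right)} = - 7 c$
$r = \frac{22}{303}$ ($r = \frac{\left(-66\right) \frac{1}{-101}}{9} = \frac{\left(-66\right) \left(- \frac{1}{101}\right)}{9} = \frac{1}{9} \cdot \frac{66}{101} = \frac{22}{303} \approx 0.072607$)
$U{\left(-3,2 \right)} + r 14 = \left(-7\right) 2 + \frac{22}{303} \cdot 14 = -14 + \frac{308}{303} = - \frac{3934}{303}$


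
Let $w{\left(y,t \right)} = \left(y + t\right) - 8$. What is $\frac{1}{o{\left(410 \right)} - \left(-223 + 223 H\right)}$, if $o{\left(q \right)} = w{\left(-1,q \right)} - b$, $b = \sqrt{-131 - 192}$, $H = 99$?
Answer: $\frac{i}{\sqrt{323} - 21453 i} \approx -4.6614 \cdot 10^{-5} + 3.905 \cdot 10^{-8} i$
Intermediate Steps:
$w{\left(y,t \right)} = -8 + t + y$ ($w{\left(y,t \right)} = \left(t + y\right) - 8 = -8 + t + y$)
$b = i \sqrt{323}$ ($b = \sqrt{-323} = i \sqrt{323} \approx 17.972 i$)
$o{\left(q \right)} = -9 + q - i \sqrt{323}$ ($o{\left(q \right)} = \left(-8 + q - 1\right) - i \sqrt{323} = \left(-9 + q\right) - i \sqrt{323} = -9 + q - i \sqrt{323}$)
$\frac{1}{o{\left(410 \right)} - \left(-223 + 223 H\right)} = \frac{1}{\left(-9 + 410 - i \sqrt{323}\right) + \left(\left(-223\right) 99 + 223\right)} = \frac{1}{\left(401 - i \sqrt{323}\right) + \left(-22077 + 223\right)} = \frac{1}{\left(401 - i \sqrt{323}\right) - 21854} = \frac{1}{-21453 - i \sqrt{323}}$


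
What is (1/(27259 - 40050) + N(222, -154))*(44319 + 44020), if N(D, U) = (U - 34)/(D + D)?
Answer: -53117180632/1419801 ≈ -37412.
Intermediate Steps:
N(D, U) = (-34 + U)/(2*D) (N(D, U) = (-34 + U)/((2*D)) = (-34 + U)*(1/(2*D)) = (-34 + U)/(2*D))
(1/(27259 - 40050) + N(222, -154))*(44319 + 44020) = (1/(27259 - 40050) + (½)*(-34 - 154)/222)*(44319 + 44020) = (1/(-12791) + (½)*(1/222)*(-188))*88339 = (-1/12791 - 47/111)*88339 = -601288/1419801*88339 = -53117180632/1419801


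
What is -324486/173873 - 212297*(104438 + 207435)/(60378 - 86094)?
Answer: 11512071220222337/4471318068 ≈ 2.5746e+6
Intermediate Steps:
-324486/173873 - 212297*(104438 + 207435)/(60378 - 86094) = -324486*1/173873 - 212297/((-25716/311873)) = -324486/173873 - 212297/((-25716*1/311873)) = -324486/173873 - 212297/(-25716/311873) = -324486/173873 - 212297*(-311873/25716) = -324486/173873 + 66209702281/25716 = 11512071220222337/4471318068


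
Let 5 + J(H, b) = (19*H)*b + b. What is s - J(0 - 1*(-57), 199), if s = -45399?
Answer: -261110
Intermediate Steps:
J(H, b) = -5 + b + 19*H*b (J(H, b) = -5 + ((19*H)*b + b) = -5 + (19*H*b + b) = -5 + (b + 19*H*b) = -5 + b + 19*H*b)
s - J(0 - 1*(-57), 199) = -45399 - (-5 + 199 + 19*(0 - 1*(-57))*199) = -45399 - (-5 + 199 + 19*(0 + 57)*199) = -45399 - (-5 + 199 + 19*57*199) = -45399 - (-5 + 199 + 215517) = -45399 - 1*215711 = -45399 - 215711 = -261110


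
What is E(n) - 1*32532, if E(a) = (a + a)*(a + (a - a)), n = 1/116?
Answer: -218875295/6728 ≈ -32532.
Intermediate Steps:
n = 1/116 ≈ 0.0086207
E(a) = 2*a² (E(a) = (2*a)*(a + 0) = (2*a)*a = 2*a²)
E(n) - 1*32532 = 2*(1/116)² - 1*32532 = 2*(1/13456) - 32532 = 1/6728 - 32532 = -218875295/6728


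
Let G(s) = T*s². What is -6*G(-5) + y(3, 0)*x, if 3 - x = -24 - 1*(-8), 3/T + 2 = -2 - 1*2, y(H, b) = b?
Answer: 75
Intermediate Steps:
T = -½ (T = 3/(-2 + (-2 - 1*2)) = 3/(-2 + (-2 - 2)) = 3/(-2 - 4) = 3/(-6) = 3*(-⅙) = -½ ≈ -0.50000)
x = 19 (x = 3 - (-24 - 1*(-8)) = 3 - (-24 + 8) = 3 - 1*(-16) = 3 + 16 = 19)
G(s) = -s²/2
-6*G(-5) + y(3, 0)*x = -(-3)*(-5)² + 0*19 = -(-3)*25 + 0 = -6*(-25/2) + 0 = 75 + 0 = 75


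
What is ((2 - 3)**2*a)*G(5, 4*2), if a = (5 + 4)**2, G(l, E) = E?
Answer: 648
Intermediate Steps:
a = 81 (a = 9**2 = 81)
((2 - 3)**2*a)*G(5, 4*2) = ((2 - 3)**2*81)*(4*2) = ((-1)**2*81)*8 = (1*81)*8 = 81*8 = 648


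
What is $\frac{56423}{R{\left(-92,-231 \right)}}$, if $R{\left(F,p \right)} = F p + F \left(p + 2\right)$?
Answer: $\frac{56423}{42320} \approx 1.3332$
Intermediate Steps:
$R{\left(F,p \right)} = F p + F \left(2 + p\right)$
$\frac{56423}{R{\left(-92,-231 \right)}} = \frac{56423}{2 \left(-92\right) \left(1 - 231\right)} = \frac{56423}{2 \left(-92\right) \left(-230\right)} = \frac{56423}{42320}$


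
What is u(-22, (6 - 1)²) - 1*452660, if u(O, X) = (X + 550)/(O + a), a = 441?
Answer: -189663965/419 ≈ -4.5266e+5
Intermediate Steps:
u(O, X) = (550 + X)/(441 + O) (u(O, X) = (X + 550)/(O + 441) = (550 + X)/(441 + O))
u(-22, (6 - 1)²) - 1*452660 = (550 + (6 - 1)²)/(441 - 22) - 1*452660 = (550 + 5²)/419 - 452660 = (550 + 25)/419 - 452660 = (1/419)*575 - 452660 = 575/419 - 452660 = -189663965/419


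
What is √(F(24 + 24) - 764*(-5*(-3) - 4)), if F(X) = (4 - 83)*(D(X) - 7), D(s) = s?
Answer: I*√11643 ≈ 107.9*I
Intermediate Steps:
F(X) = 553 - 79*X (F(X) = (4 - 83)*(X - 7) = -79*(-7 + X) = 553 - 79*X)
√(F(24 + 24) - 764*(-5*(-3) - 4)) = √((553 - 79*(24 + 24)) - 764*(-5*(-3) - 4)) = √((553 - 79*48) - 764*(15 - 4)) = √((553 - 3792) - 764*11) = √(-3239 - 8404) = √(-11643) = I*√11643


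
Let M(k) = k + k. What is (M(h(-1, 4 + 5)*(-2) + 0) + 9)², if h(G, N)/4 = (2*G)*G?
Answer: 529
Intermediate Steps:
h(G, N) = 8*G² (h(G, N) = 4*((2*G)*G) = 4*(2*G²) = 8*G²)
M(k) = 2*k
(M(h(-1, 4 + 5)*(-2) + 0) + 9)² = (2*((8*(-1)²)*(-2) + 0) + 9)² = (2*((8*1)*(-2) + 0) + 9)² = (2*(8*(-2) + 0) + 9)² = (2*(-16 + 0) + 9)² = (2*(-16) + 9)² = (-32 + 9)² = (-23)² = 529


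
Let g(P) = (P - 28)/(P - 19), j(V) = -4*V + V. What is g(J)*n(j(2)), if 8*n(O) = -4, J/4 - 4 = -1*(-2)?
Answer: ⅖ ≈ 0.40000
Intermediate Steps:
j(V) = -3*V
J = 24 (J = 16 + 4*(-1*(-2)) = 16 + 4*2 = 16 + 8 = 24)
n(O) = -½ (n(O) = (⅛)*(-4) = -½)
g(P) = (-28 + P)/(-19 + P)
g(J)*n(j(2)) = ((-28 + 24)/(-19 + 24))*(-½) = (-4/5)*(-½) = ((⅕)*(-4))*(-½) = -⅘*(-½) = ⅖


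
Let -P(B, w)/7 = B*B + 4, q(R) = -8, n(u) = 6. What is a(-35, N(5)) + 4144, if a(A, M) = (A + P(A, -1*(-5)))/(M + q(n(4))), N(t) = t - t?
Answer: 20895/4 ≈ 5223.8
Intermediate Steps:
P(B, w) = -28 - 7*B² (P(B, w) = -7*(B*B + 4) = -7*(B² + 4) = -7*(4 + B²) = -28 - 7*B²)
N(t) = 0
a(A, M) = (-28 + A - 7*A²)/(-8 + M) (a(A, M) = (A + (-28 - 7*A²))/(M - 8) = (-28 + A - 7*A²)/(-8 + M))
a(-35, N(5)) + 4144 = (-28 - 35 - 7*(-35)²)/(-8 + 0) + 4144 = (-28 - 35 - 7*1225)/(-8) + 4144 = -(-28 - 35 - 8575)/8 + 4144 = -⅛*(-8638) + 4144 = 4319/4 + 4144 = 20895/4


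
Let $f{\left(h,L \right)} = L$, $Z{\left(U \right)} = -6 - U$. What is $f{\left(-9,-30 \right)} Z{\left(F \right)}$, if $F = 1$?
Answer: $210$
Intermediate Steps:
$f{\left(-9,-30 \right)} Z{\left(F \right)} = - 30 \left(-6 - 1\right) = \left(-30\right) \left(-7\right) = 210$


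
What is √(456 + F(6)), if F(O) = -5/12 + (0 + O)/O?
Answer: √16437/6 ≈ 21.368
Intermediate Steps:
F(O) = 7/12 (F(O) = -5*1/12 + O/O = -5/12 + 1 = 7/12)
√(456 + F(6)) = √(456 + 7/12) = √(5479/12) = √16437/6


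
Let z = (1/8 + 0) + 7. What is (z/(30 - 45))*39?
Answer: -741/40 ≈ -18.525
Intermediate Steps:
z = 57/8 (z = (1/8 + 0) + 7 = 1/8 + 7 = 57/8 ≈ 7.1250)
(z/(30 - 45))*39 = (57/(8*(30 - 45)))*39 = ((57/8)/(-15))*39 = ((57/8)*(-1/15))*39 = -19/40*39 = -741/40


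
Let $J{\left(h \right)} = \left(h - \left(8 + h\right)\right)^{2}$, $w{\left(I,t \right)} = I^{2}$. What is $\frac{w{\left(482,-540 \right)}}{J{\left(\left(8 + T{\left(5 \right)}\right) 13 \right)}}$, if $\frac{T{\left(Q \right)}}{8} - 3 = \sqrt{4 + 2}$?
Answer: $\frac{58081}{16} \approx 3630.1$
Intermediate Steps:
$T{\left(Q \right)} = 24 + 8 \sqrt{6}$ ($T{\left(Q \right)} = 24 + 8 \sqrt{4 + 2} = 24 + 8 \sqrt{6}$)
$J{\left(h \right)} = 64$ ($J{\left(h \right)} = \left(-8\right)^{2} = 64$)
$\frac{w{\left(482,-540 \right)}}{J{\left(\left(8 + T{\left(5 \right)}\right) 13 \right)}} = \frac{482^{2}}{64} = 232324 \cdot \frac{1}{64} = \frac{58081}{16}$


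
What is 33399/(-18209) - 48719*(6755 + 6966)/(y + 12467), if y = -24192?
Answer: 12171840519116/213500525 ≈ 57011.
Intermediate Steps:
33399/(-18209) - 48719*(6755 + 6966)/(y + 12467) = 33399/(-18209) - 48719*(6755 + 6966)/(-24192 + 12467) = 33399*(-1/18209) - 48719/((-11725/13721)) = -33399/18209 - 48719/((-11725*1/13721)) = -33399/18209 - 48719/(-11725/13721) = -33399/18209 - 48719*(-13721/11725) = -33399/18209 + 668473399/11725 = 12171840519116/213500525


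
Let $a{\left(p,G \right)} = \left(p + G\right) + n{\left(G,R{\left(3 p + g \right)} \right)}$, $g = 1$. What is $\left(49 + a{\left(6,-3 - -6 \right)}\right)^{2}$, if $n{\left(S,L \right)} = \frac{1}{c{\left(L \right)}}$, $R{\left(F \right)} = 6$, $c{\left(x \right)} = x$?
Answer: $\frac{121801}{36} \approx 3383.4$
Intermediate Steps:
$n{\left(S,L \right)} = \frac{1}{L}$
$a{\left(p,G \right)} = \frac{1}{6} + G + p$ ($a{\left(p,G \right)} = \left(p + G\right) + \frac{1}{6} = \left(G + p\right) + \frac{1}{6} = \frac{1}{6} + G + p$)
$\left(49 + a{\left(6,-3 - -6 \right)}\right)^{2} = \left(49 + \left(\frac{1}{6} - -3 + 6\right)\right)^{2} = \left(49 + \left(\frac{1}{6} + \left(-3 + 6\right) + 6\right)\right)^{2} = \left(49 + \left(\frac{1}{6} + 3 + 6\right)\right)^{2} = \left(49 + \frac{55}{6}\right)^{2} = \left(\frac{349}{6}\right)^{2} = \frac{121801}{36}$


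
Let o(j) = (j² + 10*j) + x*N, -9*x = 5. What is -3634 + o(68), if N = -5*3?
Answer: 5035/3 ≈ 1678.3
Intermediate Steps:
x = -5/9 (x = -⅑*5 = -5/9 ≈ -0.55556)
N = -15
o(j) = 25/3 + j² + 10*j (o(j) = (j² + 10*j) - 5/9*(-15) = (j² + 10*j) + 25/3 = 25/3 + j² + 10*j)
-3634 + o(68) = -3634 + (25/3 + 68² + 10*68) = -3634 + (25/3 + 4624 + 680) = -3634 + 15937/3 = 5035/3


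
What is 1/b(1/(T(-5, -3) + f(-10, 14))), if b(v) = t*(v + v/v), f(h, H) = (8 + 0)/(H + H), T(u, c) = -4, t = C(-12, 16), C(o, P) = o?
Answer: -13/114 ≈ -0.11404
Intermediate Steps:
t = -12
f(h, H) = 4/H (f(h, H) = 8/((2*H)) = 8*(1/(2*H)) = 4/H)
b(v) = -12 - 12*v (b(v) = -12*(v + v/v) = -12*(v + 1) = -12*(1 + v) = -12 - 12*v)
1/b(1/(T(-5, -3) + f(-10, 14))) = 1/(-12 - 12/(-4 + 4/14)) = 1/(-12 - 12/(-4 + 4*(1/14))) = 1/(-12 - 12/(-4 + 2/7)) = 1/(-12 - 12/(-26/7)) = 1/(-12 - 12*(-7/26)) = 1/(-12 + 42/13) = 1/(-114/13) = -13/114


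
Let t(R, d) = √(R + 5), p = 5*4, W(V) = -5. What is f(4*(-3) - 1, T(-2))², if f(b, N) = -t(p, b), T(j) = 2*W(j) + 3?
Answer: 25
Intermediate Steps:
p = 20
t(R, d) = √(5 + R)
T(j) = -7 (T(j) = 2*(-5) + 3 = -10 + 3 = -7)
f(b, N) = -5 (f(b, N) = -√(5 + 20) = -√25 = -1*5 = -5)
f(4*(-3) - 1, T(-2))² = (-5)² = 25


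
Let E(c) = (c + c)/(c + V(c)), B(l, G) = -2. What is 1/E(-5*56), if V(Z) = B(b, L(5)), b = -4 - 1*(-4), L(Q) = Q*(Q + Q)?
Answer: 141/280 ≈ 0.50357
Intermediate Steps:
L(Q) = 2*Q² (L(Q) = Q*(2*Q) = 2*Q²)
b = 0 (b = -4 + 4 = 0)
V(Z) = -2
E(c) = 2*c/(-2 + c) (E(c) = (c + c)/(c - 2) = (2*c)/(-2 + c) = 2*c/(-2 + c))
1/E(-5*56) = 1/(2*(-5*56)/(-2 - 5*56)) = 1/(2*(-280)/(-2 - 280)) = 1/(2*(-280)/(-282)) = 1/(2*(-280)*(-1/282)) = 1/(280/141) = 141/280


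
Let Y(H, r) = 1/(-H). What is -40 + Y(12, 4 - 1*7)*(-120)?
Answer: -30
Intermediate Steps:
Y(H, r) = -1/H
-40 + Y(12, 4 - 1*7)*(-120) = -40 - 1/12*(-120) = -40 + 10 = -30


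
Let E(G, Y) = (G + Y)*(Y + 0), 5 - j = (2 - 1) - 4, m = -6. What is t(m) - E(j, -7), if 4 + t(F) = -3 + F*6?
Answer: -36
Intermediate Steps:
t(F) = -7 + 6*F (t(F) = -4 + (-3 + F*6) = -4 + (-3 + 6*F) = -7 + 6*F)
j = 8 (j = 5 - ((2 - 1) - 4) = 5 - (1 - 4) = 5 - 1*(-3) = 5 + 3 = 8)
E(G, Y) = Y*(G + Y) (E(G, Y) = (G + Y)*Y = Y*(G + Y))
t(m) - E(j, -7) = (-7 + 6*(-6)) - (-7)*(8 - 7) = (-7 - 36) - (-7) = -43 - 1*(-7) = -43 + 7 = -36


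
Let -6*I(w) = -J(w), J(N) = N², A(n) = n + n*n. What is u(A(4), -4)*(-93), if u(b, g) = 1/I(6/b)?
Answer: -6200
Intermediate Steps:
A(n) = n + n²
I(w) = w²/6 (I(w) = -(-1)*w²/6 = w²/6)
u(b, g) = b²/6 (u(b, g) = 1/((6/b)²/6) = 1/((36/b²)/6) = 1/(6/b²) = b²/6)
u(A(4), -4)*(-93) = ((4*(1 + 4))²/6)*(-93) = ((4*5)²/6)*(-93) = ((⅙)*20²)*(-93) = ((⅙)*400)*(-93) = (200/3)*(-93) = -6200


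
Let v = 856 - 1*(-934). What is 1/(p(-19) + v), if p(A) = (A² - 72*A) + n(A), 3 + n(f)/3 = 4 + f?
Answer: 1/3465 ≈ 0.00028860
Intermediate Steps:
n(f) = 3 + 3*f (n(f) = -9 + 3*(4 + f) = -9 + (12 + 3*f) = 3 + 3*f)
p(A) = 3 + A² - 69*A (p(A) = (A² - 72*A) + (3 + 3*A) = 3 + A² - 69*A)
v = 1790 (v = 856 + 934 = 1790)
1/(p(-19) + v) = 1/((3 + (-19)² - 69*(-19)) + 1790) = 1/((3 + 361 + 1311) + 1790) = 1/(1675 + 1790) = 1/3465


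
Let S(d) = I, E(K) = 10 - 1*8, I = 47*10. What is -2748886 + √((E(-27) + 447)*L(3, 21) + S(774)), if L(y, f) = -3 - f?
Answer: -2748886 + I*√10306 ≈ -2.7489e+6 + 101.52*I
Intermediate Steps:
I = 470
E(K) = 2 (E(K) = 10 - 8 = 2)
S(d) = 470
-2748886 + √((E(-27) + 447)*L(3, 21) + S(774)) = -2748886 + √((2 + 447)*(-3 - 1*21) + 470) = -2748886 + √(449*(-3 - 21) + 470) = -2748886 + √(449*(-24) + 470) = -2748886 + √(-10776 + 470) = -2748886 + √(-10306) = -2748886 + I*√10306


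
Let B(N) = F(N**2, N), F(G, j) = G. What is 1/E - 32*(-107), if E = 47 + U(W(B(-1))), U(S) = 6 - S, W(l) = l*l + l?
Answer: 174625/51 ≈ 3424.0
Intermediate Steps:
B(N) = N**2
W(l) = l + l**2 (W(l) = l**2 + l = l + l**2)
E = 51 (E = 47 + (6 - (-1)**2*(1 + (-1)**2)) = 47 + (6 - (1 + 1)) = 47 + (6 - 2) = 47 + 4 = 51)
1/E - 32*(-107) = 1/51 - 32*(-107) = 1/51 + 3424 = 174625/51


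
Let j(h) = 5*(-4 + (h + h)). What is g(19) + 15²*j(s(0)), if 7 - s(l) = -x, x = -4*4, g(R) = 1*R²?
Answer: -24389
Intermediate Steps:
g(R) = R²
x = -16
s(l) = -9 (s(l) = 7 - (-1)*(-16) = 7 - 1*16 = 7 - 16 = -9)
j(h) = -20 + 10*h (j(h) = 5*(-4 + 2*h) = -20 + 10*h)
g(19) + 15²*j(s(0)) = 19² + 15²*(-20 + 10*(-9)) = 361 + 225*(-20 - 90) = 361 + 225*(-110) = 361 - 24750 = -24389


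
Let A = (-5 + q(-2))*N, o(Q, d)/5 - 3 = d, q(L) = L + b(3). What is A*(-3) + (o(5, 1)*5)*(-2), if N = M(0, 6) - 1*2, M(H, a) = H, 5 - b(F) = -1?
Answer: -206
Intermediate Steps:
b(F) = 6 (b(F) = 5 - 1*(-1) = 5 + 1 = 6)
q(L) = 6 + L (q(L) = L + 6 = 6 + L)
o(Q, d) = 15 + 5*d
N = -2 (N = 0 - 1*2 = 0 - 2 = -2)
A = 2 (A = (-5 + (6 - 2))*(-2) = (-5 + 4)*(-2) = -1*(-2) = 2)
A*(-3) + (o(5, 1)*5)*(-2) = 2*(-3) + ((15 + 5*1)*5)*(-2) = -6 + ((15 + 5)*5)*(-2) = -6 + (20*5)*(-2) = -6 + 100*(-2) = -6 - 200 = -206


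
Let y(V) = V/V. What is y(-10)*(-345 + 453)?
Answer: 108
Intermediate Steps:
y(V) = 1
y(-10)*(-345 + 453) = 1*(-345 + 453) = 1*108 = 108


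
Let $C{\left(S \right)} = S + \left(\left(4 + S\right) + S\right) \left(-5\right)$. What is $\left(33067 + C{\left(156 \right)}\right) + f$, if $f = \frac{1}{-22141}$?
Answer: $\frac{700607662}{22141} \approx 31643.0$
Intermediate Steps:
$C{\left(S \right)} = -20 - 9 S$ ($C{\left(S \right)} = S + \left(4 + 2 S\right) \left(-5\right) = S - \left(20 + 10 S\right) = -20 - 9 S$)
$f = - \frac{1}{22141} \approx -4.5165 \cdot 10^{-5}$
$\left(33067 + C{\left(156 \right)}\right) + f = \left(33067 - 1424\right) - \frac{1}{22141} = 31643 - \frac{1}{22141} = \frac{700607662}{22141}$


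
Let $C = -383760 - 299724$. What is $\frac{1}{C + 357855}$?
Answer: $- \frac{1}{325629} \approx -3.071 \cdot 10^{-6}$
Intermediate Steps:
$C = -683484$
$\frac{1}{C + 357855} = \frac{1}{-683484 + 357855} = \frac{1}{-325629} = - \frac{1}{325629}$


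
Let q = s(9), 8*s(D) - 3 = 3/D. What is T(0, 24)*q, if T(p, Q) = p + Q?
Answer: 10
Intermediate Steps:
s(D) = 3/8 + 3/(8*D) (s(D) = 3/8 + (3/D)/8 = 3/8 + 3/(8*D))
q = 5/12 (q = (3/8)*(1 + 9)/9 = (3/8)*(1/9)*10 = 5/12 ≈ 0.41667)
T(p, Q) = Q + p
T(0, 24)*q = (24 + 0)*(5/12) = 24*(5/12) = 10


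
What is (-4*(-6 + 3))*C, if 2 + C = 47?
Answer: 540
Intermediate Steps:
C = 45 (C = -2 + 47 = 45)
(-4*(-6 + 3))*C = -4*(-6 + 3)*45 = -4*(-3)*45 = 12*45 = 540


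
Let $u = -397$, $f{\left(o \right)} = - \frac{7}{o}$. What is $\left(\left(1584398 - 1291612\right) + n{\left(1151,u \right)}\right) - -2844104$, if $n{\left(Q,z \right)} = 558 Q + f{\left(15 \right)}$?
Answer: $\frac{56687213}{15} \approx 3.7791 \cdot 10^{6}$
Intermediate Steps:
$n{\left(Q,z \right)} = - \frac{7}{15} + 558 Q$ ($n{\left(Q,z \right)} = 558 Q - \frac{7}{15} = - \frac{7}{15} + 558 Q$)
$\left(\left(1584398 - 1291612\right) + n{\left(1151,u \right)}\right) - -2844104 = \left(\left(1584398 - 1291612\right) + \left(- \frac{7}{15} + 558 \cdot 1151\right)\right) - -2844104 = \left(292786 + \left(- \frac{7}{15} + 642258\right)\right) + 2844104 = \left(292786 + \frac{9633863}{15}\right) + 2844104 = \frac{14025653}{15} + 2844104 = \frac{56687213}{15}$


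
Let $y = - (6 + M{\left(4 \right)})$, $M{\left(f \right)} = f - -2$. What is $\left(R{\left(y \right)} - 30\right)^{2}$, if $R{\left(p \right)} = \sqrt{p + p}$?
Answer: $876 - 120 i \sqrt{6} \approx 876.0 - 293.94 i$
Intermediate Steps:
$M{\left(f \right)} = 2 + f$ ($M{\left(f \right)} = f + 2 = 2 + f$)
$y = -12$ ($y = - (6 + \left(2 + 4\right)) = - (6 + 6) = \left(-1\right) 12 = -12$)
$R{\left(p \right)} = \sqrt{2} \sqrt{p}$ ($R{\left(p \right)} = \sqrt{2 p} = \sqrt{2} \sqrt{p}$)
$\left(R{\left(y \right)} - 30\right)^{2} = \left(\sqrt{2} \sqrt{-12} - 30\right)^{2} = \left(\sqrt{2} \cdot 2 i \sqrt{3} - 30\right)^{2} = \left(2 i \sqrt{6} - 30\right)^{2} = \left(-30 + 2 i \sqrt{6}\right)^{2}$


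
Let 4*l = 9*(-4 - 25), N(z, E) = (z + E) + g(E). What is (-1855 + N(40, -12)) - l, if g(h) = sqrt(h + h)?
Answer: -7047/4 + 2*I*sqrt(6) ≈ -1761.8 + 4.899*I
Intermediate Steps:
g(h) = sqrt(2)*sqrt(h) (g(h) = sqrt(2*h) = sqrt(2)*sqrt(h))
N(z, E) = E + z + sqrt(2)*sqrt(E) (N(z, E) = (z + E) + sqrt(2)*sqrt(E) = (E + z) + sqrt(2)*sqrt(E) = E + z + sqrt(2)*sqrt(E))
l = -261/4 (l = (9*(-4 - 25))/4 = (9*(-29))/4 = (1/4)*(-261) = -261/4 ≈ -65.250)
(-1855 + N(40, -12)) - l = (-1855 + (-12 + 40 + sqrt(2)*sqrt(-12))) - 1*(-261/4) = (-1855 + (-12 + 40 + sqrt(2)*(2*I*sqrt(3)))) + 261/4 = (-1855 + (-12 + 40 + 2*I*sqrt(6))) + 261/4 = (-1855 + (28 + 2*I*sqrt(6))) + 261/4 = (-1827 + 2*I*sqrt(6)) + 261/4 = -7047/4 + 2*I*sqrt(6)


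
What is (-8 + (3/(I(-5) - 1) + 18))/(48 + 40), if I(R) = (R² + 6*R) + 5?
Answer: 7/88 ≈ 0.079545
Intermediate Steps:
I(R) = 5 + R² + 6*R
(-8 + (3/(I(-5) - 1) + 18))/(48 + 40) = (-8 + (3/((5 + (-5)² + 6*(-5)) - 1) + 18))/(48 + 40) = (-8 + (3/((5 + 25 - 30) - 1) + 18))/88 = (-8 + (3/(0 - 1) + 18))*(1/88) = (-8 + (3/(-1) + 18))*(1/88) = (-8 + (-1*3 + 18))*(1/88) = (-8 + (-3 + 18))*(1/88) = (-8 + 15)*(1/88) = 7*(1/88) = 7/88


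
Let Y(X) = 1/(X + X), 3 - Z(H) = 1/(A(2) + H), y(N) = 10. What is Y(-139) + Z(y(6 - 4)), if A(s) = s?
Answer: 4859/1668 ≈ 2.9131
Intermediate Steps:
Z(H) = 3 - 1/(2 + H)
Y(X) = 1/(2*X)
Y(-139) + Z(y(6 - 4)) = (1/2)/(-139) + (5 + 3*10)/(2 + 10) = (1/2)*(-1/139) + (5 + 30)/12 = -1/278 + (1/12)*35 = -1/278 + 35/12 = 4859/1668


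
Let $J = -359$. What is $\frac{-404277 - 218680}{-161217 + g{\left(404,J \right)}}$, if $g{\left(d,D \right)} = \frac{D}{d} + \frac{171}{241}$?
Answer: $\frac{60653585348}{15696749423} \approx 3.8641$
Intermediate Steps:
$g{\left(d,D \right)} = \frac{171}{241} + \frac{D}{d}$ ($g{\left(d,D \right)} = \frac{D}{d} + 171 \cdot \frac{1}{241} = \frac{D}{d} + \frac{171}{241} = \frac{171}{241} + \frac{D}{d}$)
$\frac{-404277 - 218680}{-161217 + g{\left(404,J \right)}} = \frac{-404277 - 218680}{-161217 + \left(\frac{171}{241} - \frac{359}{404}\right)} = - \frac{622957}{-161217 - \frac{17435}{97364}} = - \frac{622957}{- \frac{15696749423}{97364}} = \left(-622957\right) \left(- \frac{97364}{15696749423}\right) = \frac{60653585348}{15696749423}$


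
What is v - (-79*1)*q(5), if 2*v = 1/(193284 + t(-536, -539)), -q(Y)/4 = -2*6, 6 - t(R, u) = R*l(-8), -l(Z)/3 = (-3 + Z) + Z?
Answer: 1697617729/447684 ≈ 3792.0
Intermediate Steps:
l(Z) = 9 - 6*Z (l(Z) = -3*((-3 + Z) + Z) = -3*(-3 + 2*Z) = 9 - 6*Z)
t(R, u) = 6 - 57*R (t(R, u) = 6 - R*(9 - 6*(-8)) = 6 - R*(9 + 48) = 6 - R*57 = 6 - 57*R)
q(Y) = 48 (q(Y) = -(-8)*6 = -4*(-12) = 48)
v = 1/447684 (v = 1/(2*(193284 + (6 - 57*(-536)))) = 1/(2*(193284 + (6 + 30552))) = 1/(2*(193284 + 30558)) = (½)/223842 = (½)*(1/223842) = 1/447684 ≈ 2.2337e-6)
v - (-79*1)*q(5) = 1/447684 - (-79*1)*48 = 1/447684 - (-79)*48 = 1/447684 - 1*(-3792) = 1/447684 + 3792 = 1697617729/447684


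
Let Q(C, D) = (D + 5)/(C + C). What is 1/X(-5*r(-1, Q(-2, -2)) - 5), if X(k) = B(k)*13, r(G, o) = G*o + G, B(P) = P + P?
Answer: -2/195 ≈ -0.010256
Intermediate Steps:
B(P) = 2*P
Q(C, D) = (5 + D)/(2*C) (Q(C, D) = (5 + D)/((2*C)) = (5 + D)*(1/(2*C)) = (5 + D)/(2*C))
r(G, o) = G + G*o
X(k) = 26*k (X(k) = (2*k)*13 = 26*k)
1/X(-5*r(-1, Q(-2, -2)) - 5) = 1/(26*(-(-5)*(1 + (½)*(5 - 2)/(-2)) - 5)) = 1/(26*(-(-5)*(1 + (½)*(-½)*3) - 5)) = 1/(26*(-(-5)*(1 - ¾) - 5)) = 1/(26*(-(-5)/4 - 5)) = 1/(26*(-5*(-¼) - 5)) = 1/(26*(5/4 - 5)) = 1/(26*(-15/4)) = 1/(-195/2) = -2/195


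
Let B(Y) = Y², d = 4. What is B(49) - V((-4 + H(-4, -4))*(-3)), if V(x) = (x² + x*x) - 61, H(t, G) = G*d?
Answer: -4738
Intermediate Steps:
H(t, G) = 4*G (H(t, G) = G*4 = 4*G)
V(x) = -61 + 2*x² (V(x) = (x² + x²) - 61 = 2*x² - 61 = -61 + 2*x²)
B(49) - V((-4 + H(-4, -4))*(-3)) = 49² - (-61 + 2*((-4 + 4*(-4))*(-3))²) = 2401 - (-61 + 2*((-4 - 16)*(-3))²) = 2401 - (-61 + 2*(-20*(-3))²) = 2401 - (-61 + 2*60²) = 2401 - (-61 + 2*3600) = 2401 - (-61 + 7200) = 2401 - 1*7139 = 2401 - 7139 = -4738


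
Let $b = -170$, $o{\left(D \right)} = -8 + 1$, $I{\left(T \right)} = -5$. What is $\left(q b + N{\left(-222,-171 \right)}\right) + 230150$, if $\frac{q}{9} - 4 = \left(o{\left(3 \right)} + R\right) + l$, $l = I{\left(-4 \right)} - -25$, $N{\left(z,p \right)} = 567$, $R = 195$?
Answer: $-93643$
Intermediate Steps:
$o{\left(D \right)} = -7$
$l = 20$ ($l = -5 - -25 = -5 + 25 = 20$)
$q = 1908$ ($q = 36 + 9 \left(\left(-7 + 195\right) + 20\right) = 36 + 9 \left(188 + 20\right) = 36 + 9 \cdot 208 = 36 + 1872 = 1908$)
$\left(q b + N{\left(-222,-171 \right)}\right) + 230150 = \left(1908 \left(-170\right) + 567\right) + 230150 = \left(-324360 + 567\right) + 230150 = -323793 + 230150 = -93643$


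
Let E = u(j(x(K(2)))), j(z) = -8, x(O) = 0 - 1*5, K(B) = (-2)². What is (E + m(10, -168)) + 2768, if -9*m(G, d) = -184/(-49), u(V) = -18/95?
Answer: 115939942/41895 ≈ 2767.4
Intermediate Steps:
K(B) = 4
x(O) = -5 (x(O) = 0 - 5 = -5)
u(V) = -18/95 (u(V) = -18*1/95 = -18/95)
m(G, d) = -184/441 (m(G, d) = -(-184)/(9*(-49)) = -(-184)*(-1)/(9*49) = -⅑*184/49 = -184/441)
E = -18/95 ≈ -0.18947
(E + m(10, -168)) + 2768 = (-18/95 - 184/441) + 2768 = -25418/41895 + 2768 = 115939942/41895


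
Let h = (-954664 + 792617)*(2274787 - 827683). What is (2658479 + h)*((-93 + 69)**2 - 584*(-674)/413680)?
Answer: -3497998860444529129/25855 ≈ -1.3529e+14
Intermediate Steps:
h = -234498861888 (h = -162047*1447104 = -234498861888)
(2658479 + h)*((-93 + 69)**2 - 584*(-674)/413680) = (2658479 - 234498861888)*((-93 + 69)**2 - 584*(-674)/413680) = -234496203409*((-24)**2 + 393616*(1/413680)) = -234496203409*(576 + 24601/25855) = -234496203409*14917081/25855 = -3497998860444529129/25855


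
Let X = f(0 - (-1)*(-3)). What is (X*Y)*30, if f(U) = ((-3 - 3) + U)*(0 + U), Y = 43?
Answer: 34830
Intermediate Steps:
f(U) = U*(-6 + U) (f(U) = (-6 + U)*U = U*(-6 + U))
X = 27 (X = (0 - (-1)*(-3))*(-6 + (0 - (-1)*(-3))) = (0 - 1*3)*(-6 + (0 - 1*3)) = (0 - 3)*(-6 + (0 - 3)) = -3*(-6 - 3) = -3*(-9) = 27)
(X*Y)*30 = (27*43)*30 = 1161*30 = 34830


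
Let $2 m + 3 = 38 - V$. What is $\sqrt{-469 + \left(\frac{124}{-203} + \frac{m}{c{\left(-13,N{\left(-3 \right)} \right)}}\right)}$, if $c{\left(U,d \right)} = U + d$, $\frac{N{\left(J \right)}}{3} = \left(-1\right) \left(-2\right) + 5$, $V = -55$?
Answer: $\frac{i \sqrt{305926278}}{812} \approx 21.54 i$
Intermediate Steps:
$m = 45$ ($m = - \frac{3}{2} + \frac{38 - -55}{2} = - \frac{3}{2} + \frac{38 + 55}{2} = - \frac{3}{2} + \frac{1}{2} \cdot 93 = - \frac{3}{2} + \frac{93}{2} = 45$)
$N{\left(J \right)} = 21$ ($N{\left(J \right)} = 3 \left(\left(-1\right) \left(-2\right) + 5\right) = 3 \left(2 + 5\right) = 3 \cdot 7 = 21$)
$\sqrt{-469 + \left(\frac{124}{-203} + \frac{m}{c{\left(-13,N{\left(-3 \right)} \right)}}\right)} = \sqrt{-469 + \left(\frac{124}{-203} + \frac{45}{-13 + 21}\right)} = \sqrt{-469 + \left(124 \left(- \frac{1}{203}\right) + \frac{45}{8}\right)} = \sqrt{-469 + \left(- \frac{124}{203} + 45 \cdot \frac{1}{8}\right)} = \sqrt{-469 + \left(- \frac{124}{203} + \frac{45}{8}\right)} = \sqrt{-469 + \frac{8143}{1624}} = \sqrt{- \frac{753513}{1624}} = \frac{i \sqrt{305926278}}{812}$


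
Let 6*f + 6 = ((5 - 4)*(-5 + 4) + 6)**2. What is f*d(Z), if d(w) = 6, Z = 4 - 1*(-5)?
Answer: 19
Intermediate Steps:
Z = 9 (Z = 4 + 5 = 9)
f = 19/6 (f = -1 + ((5 - 4)*(-5 + 4) + 6)**2/6 = -1 + (1*(-1) + 6)**2/6 = -1 + (-1 + 6)**2/6 = -1 + (1/6)*5**2 = -1 + (1/6)*25 = -1 + 25/6 = 19/6 ≈ 3.1667)
f*d(Z) = (19/6)*6 = 19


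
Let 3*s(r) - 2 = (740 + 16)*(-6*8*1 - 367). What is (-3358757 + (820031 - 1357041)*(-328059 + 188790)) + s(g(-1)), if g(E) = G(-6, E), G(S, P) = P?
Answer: 224356147061/3 ≈ 7.4785e+10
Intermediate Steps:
g(E) = E
s(r) = -313738/3 (s(r) = 2/3 + ((740 + 16)*(-6*8*1 - 367))/3 = 2/3 + (756*(-48*1 - 367))/3 = 2/3 + (756*(-48 - 367))/3 = 2/3 + (756*(-415))/3 = 2/3 + (1/3)*(-313740) = 2/3 - 104580 = -313738/3)
(-3358757 + (820031 - 1357041)*(-328059 + 188790)) + s(g(-1)) = (-3358757 + (820031 - 1357041)*(-328059 + 188790)) - 313738/3 = (-3358757 - 537010*(-139269)) - 313738/3 = (-3358757 + 74788845690) - 313738/3 = 74785486933 - 313738/3 = 224356147061/3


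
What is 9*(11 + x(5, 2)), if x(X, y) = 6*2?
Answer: 207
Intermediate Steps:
x(X, y) = 12
9*(11 + x(5, 2)) = 9*(11 + 12) = 9*23 = 207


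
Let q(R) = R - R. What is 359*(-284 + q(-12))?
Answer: -101956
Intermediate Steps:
q(R) = 0
359*(-284 + q(-12)) = 359*(-284 + 0) = 359*(-284) = -101956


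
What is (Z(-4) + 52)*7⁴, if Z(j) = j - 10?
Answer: 91238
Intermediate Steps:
Z(j) = -10 + j
(Z(-4) + 52)*7⁴ = ((-10 - 4) + 52)*7⁴ = (-14 + 52)*2401 = 38*2401 = 91238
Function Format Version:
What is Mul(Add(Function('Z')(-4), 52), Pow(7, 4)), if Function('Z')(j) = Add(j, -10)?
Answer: 91238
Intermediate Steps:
Function('Z')(j) = Add(-10, j)
Mul(Add(Function('Z')(-4), 52), Pow(7, 4)) = Mul(Add(Add(-10, -4), 52), Pow(7, 4)) = Mul(Add(-14, 52), 2401) = Mul(38, 2401) = 91238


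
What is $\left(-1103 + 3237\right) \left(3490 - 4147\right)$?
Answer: $-1402038$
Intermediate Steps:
$\left(-1103 + 3237\right) \left(3490 - 4147\right) = 2134 \left(-657\right) = -1402038$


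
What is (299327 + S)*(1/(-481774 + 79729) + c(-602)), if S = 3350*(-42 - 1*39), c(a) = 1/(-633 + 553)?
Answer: -450010045/1286544 ≈ -349.78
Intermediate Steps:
c(a) = -1/80 (c(a) = 1/(-80) = -1/80)
S = -271350 (S = 3350*(-42 - 39) = 3350*(-81) = -271350)
(299327 + S)*(1/(-481774 + 79729) + c(-602)) = (299327 - 271350)*(1/(-481774 + 79729) - 1/80) = 27977*(1/(-402045) - 1/80) = 27977*(-1/402045 - 1/80) = 27977*(-16085/1286544) = -450010045/1286544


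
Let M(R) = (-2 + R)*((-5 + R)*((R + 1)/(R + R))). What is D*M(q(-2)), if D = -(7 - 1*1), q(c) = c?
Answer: -42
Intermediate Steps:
D = -6 (D = -(7 - 1) = -1*6 = -6)
M(R) = (1 + R)*(-5 + R)*(-2 + R)/(2*R) (M(R) = (-2 + R)*((-5 + R)*((1 + R)/((2*R)))) = (-2 + R)*((-5 + R)*((1 + R)*(1/(2*R)))) = (-2 + R)*((-5 + R)*((1 + R)/(2*R))) = (-2 + R)*((1 + R)*(-5 + R)/(2*R)) = (1 + R)*(-5 + R)*(-2 + R)/(2*R))
D*M(q(-2)) = -3*(10 - 2*(3 + (-2)**2 - 6*(-2)))/(-2) = -3*(-1)*(10 - 2*(3 + 4 + 12))/2 = -3*(-1)*(10 - 2*19)/2 = -3*(-1)*(10 - 38)/2 = -3*(-1)*(-28)/2 = -6*7 = -42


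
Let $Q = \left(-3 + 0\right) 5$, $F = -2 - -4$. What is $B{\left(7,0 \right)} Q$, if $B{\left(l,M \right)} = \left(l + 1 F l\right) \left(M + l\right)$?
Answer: $-2205$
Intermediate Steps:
$F = 2$ ($F = -2 + 4 = 2$)
$Q = -15$ ($Q = \left(-3\right) 5 = -15$)
$B{\left(l,M \right)} = 3 l \left(M + l\right)$ ($B{\left(l,M \right)} = \left(l + 1 \cdot 2 l\right) \left(M + l\right) = \left(l + 2 l\right) \left(M + l\right) = 3 l \left(M + l\right)$)
$B{\left(7,0 \right)} Q = 3 \cdot 7 \left(0 + 7\right) \left(-15\right) = 3 \cdot 7 \cdot 7 \left(-15\right) = 147 \left(-15\right) = -2205$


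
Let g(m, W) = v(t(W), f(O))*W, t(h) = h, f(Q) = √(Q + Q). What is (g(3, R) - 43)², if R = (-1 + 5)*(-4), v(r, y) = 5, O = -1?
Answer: 15129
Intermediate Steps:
f(Q) = √2*√Q (f(Q) = √(2*Q) = √2*√Q)
R = -16 (R = 4*(-4) = -16)
g(m, W) = 5*W
(g(3, R) - 43)² = (5*(-16) - 43)² = (-80 - 43)² = (-123)² = 15129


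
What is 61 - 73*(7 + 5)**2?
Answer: -10451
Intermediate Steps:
61 - 73*(7 + 5)**2 = 61 - 73*12**2 = 61 - 73*144 = 61 - 10512 = -10451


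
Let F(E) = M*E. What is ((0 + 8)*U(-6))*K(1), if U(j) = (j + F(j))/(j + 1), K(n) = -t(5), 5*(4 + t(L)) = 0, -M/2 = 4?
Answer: -1344/5 ≈ -268.80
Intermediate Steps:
M = -8 (M = -2*4 = -8)
t(L) = -4 (t(L) = -4 + (1/5)*0 = -4 + 0 = -4)
F(E) = -8*E
K(n) = 4 (K(n) = -1*(-4) = 4)
U(j) = -7*j/(1 + j) (U(j) = (j - 8*j)/(j + 1) = (-7*j)/(1 + j) = -7*j/(1 + j))
((0 + 8)*U(-6))*K(1) = ((0 + 8)*(-7*(-6)/(1 - 6)))*4 = (8*(-7*(-6)/(-5)))*4 = (8*(-7*(-6)*(-1/5)))*4 = (8*(-42/5))*4 = -336/5*4 = -1344/5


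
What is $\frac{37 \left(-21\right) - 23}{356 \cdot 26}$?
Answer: $- \frac{100}{1157} \approx -0.08643$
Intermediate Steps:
$\frac{37 \left(-21\right) - 23}{356 \cdot 26} = \frac{-777 - 23}{9256} = \left(-800\right) \frac{1}{9256} = - \frac{100}{1157}$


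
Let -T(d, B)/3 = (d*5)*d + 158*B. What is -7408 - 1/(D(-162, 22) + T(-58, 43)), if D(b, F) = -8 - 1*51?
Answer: -525234607/70901 ≈ -7408.0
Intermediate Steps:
D(b, F) = -59 (D(b, F) = -8 - 51 = -59)
T(d, B) = -474*B - 15*d**2 (T(d, B) = -3*((d*5)*d + 158*B) = -3*((5*d)*d + 158*B) = -3*(5*d**2 + 158*B) = -474*B - 15*d**2)
-7408 - 1/(D(-162, 22) + T(-58, 43)) = -7408 - 1/(-59 + (-474*43 - 15*(-58)**2)) = -7408 - 1/(-59 + (-20382 - 15*3364)) = -7408 - 1/(-59 + (-20382 - 50460)) = -7408 - 1/(-59 - 70842) = -7408 - 1/(-70901) = -7408 - 1*(-1/70901) = -7408 + 1/70901 = -525234607/70901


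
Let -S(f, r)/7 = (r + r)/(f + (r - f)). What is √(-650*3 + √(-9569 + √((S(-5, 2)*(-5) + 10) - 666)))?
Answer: √(-1950 + √(-9569 + I*√586)) ≈ 1.1073 + 44.171*I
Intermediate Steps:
S(f, r) = -14 (S(f, r) = -7*(r + r)/(f + (r - f)) = -7*2*r/r = -7*2 = -14)
√(-650*3 + √(-9569 + √((S(-5, 2)*(-5) + 10) - 666))) = √(-650*3 + √(-9569 + √((-14*(-5) + 10) - 666))) = √(-1950 + √(-9569 + √((70 + 10) - 666))) = √(-1950 + √(-9569 + √(80 - 666))) = √(-1950 + √(-9569 + √(-586))) = √(-1950 + √(-9569 + I*√586))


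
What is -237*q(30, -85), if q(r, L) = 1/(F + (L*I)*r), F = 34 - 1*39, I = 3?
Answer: 237/7655 ≈ 0.030960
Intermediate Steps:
F = -5 (F = 34 - 39 = -5)
q(r, L) = 1/(-5 + 3*L*r) (q(r, L) = 1/(-5 + (L*3)*r) = 1/(-5 + (3*L)*r) = 1/(-5 + 3*L*r))
-237*q(30, -85) = -237/(-5 + 3*(-85)*30) = -237/(-5 - 7650) = -237/(-7655) = -237*(-1/7655) = 237/7655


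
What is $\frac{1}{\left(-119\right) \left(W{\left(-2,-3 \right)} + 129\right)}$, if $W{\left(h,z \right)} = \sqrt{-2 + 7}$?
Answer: $- \frac{129}{1979684} + \frac{\sqrt{5}}{1979684} \approx -6.4032 \cdot 10^{-5}$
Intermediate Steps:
$W{\left(h,z \right)} = \sqrt{5}$
$\frac{1}{\left(-119\right) \left(W{\left(-2,-3 \right)} + 129\right)} = \frac{1}{\left(-119\right) \left(\sqrt{5} + 129\right)} = \frac{1}{\left(-119\right) \left(129 + \sqrt{5}\right)} = \frac{1}{-15351 - 119 \sqrt{5}}$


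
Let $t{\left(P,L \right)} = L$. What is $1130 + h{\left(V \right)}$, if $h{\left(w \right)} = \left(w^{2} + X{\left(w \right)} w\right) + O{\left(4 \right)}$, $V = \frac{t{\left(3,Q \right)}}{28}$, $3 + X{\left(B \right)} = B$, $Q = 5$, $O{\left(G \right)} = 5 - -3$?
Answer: $\frac{445911}{392} \approx 1137.5$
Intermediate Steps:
$O{\left(G \right)} = 8$ ($O{\left(G \right)} = 5 + 3 = 8$)
$X{\left(B \right)} = -3 + B$
$V = \frac{5}{28} \approx 0.17857$
$h{\left(w \right)} = 8 + w^{2} + w \left(-3 + w\right)$ ($h{\left(w \right)} = \left(w^{2} + \left(-3 + w\right) w\right) + 8 = \left(w^{2} + w \left(-3 + w\right)\right) + 8 = 8 + w^{2} + w \left(-3 + w\right)$)
$1130 + h{\left(V \right)} = 1130 + \left(8 + \left(\frac{5}{28}\right)^{2} + \frac{5 \left(-3 + \frac{5}{28}\right)}{28}\right) = 1130 + \left(8 + \frac{25}{784} + \frac{5}{28} \left(- \frac{79}{28}\right)\right) = 1130 + \left(8 + \frac{25}{784} - \frac{395}{784}\right) = 1130 + \frac{2951}{392} = \frac{445911}{392}$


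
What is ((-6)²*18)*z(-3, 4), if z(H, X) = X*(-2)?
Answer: -5184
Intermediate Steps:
z(H, X) = -2*X
((-6)²*18)*z(-3, 4) = ((-6)²*18)*(-2*4) = (36*18)*(-8) = 648*(-8) = -5184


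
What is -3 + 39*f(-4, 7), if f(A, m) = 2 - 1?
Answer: 36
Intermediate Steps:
f(A, m) = 1
-3 + 39*f(-4, 7) = -3 + 39*1 = -3 + 39 = 36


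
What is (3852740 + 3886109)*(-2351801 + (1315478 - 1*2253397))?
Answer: -25458646332280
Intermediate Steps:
(3852740 + 3886109)*(-2351801 + (1315478 - 1*2253397)) = 7738849*(-2351801 + (1315478 - 2253397)) = 7738849*(-2351801 - 937919) = 7738849*(-3289720) = -25458646332280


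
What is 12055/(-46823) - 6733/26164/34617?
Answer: -10918760070599/42408489539724 ≈ -0.25747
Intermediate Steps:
12055/(-46823) - 6733/26164/34617 = 12055*(-1/46823) - 6733*1/26164*(1/34617) = -12055/46823 - 6733/26164*1/34617 = -12055/46823 - 6733/905719188 = -10918760070599/42408489539724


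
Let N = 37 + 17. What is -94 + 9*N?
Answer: 392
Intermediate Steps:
N = 54
-94 + 9*N = -94 + 9*54 = -94 + 486 = 392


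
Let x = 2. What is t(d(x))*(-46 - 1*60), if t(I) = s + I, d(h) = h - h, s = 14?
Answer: -1484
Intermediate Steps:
d(h) = 0
t(I) = 14 + I
t(d(x))*(-46 - 1*60) = (14 + 0)*(-46 - 1*60) = 14*(-46 - 60) = 14*(-106) = -1484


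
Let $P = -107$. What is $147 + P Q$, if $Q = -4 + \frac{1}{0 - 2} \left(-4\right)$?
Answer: $361$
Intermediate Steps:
$Q = -2$ ($Q = -4 + \frac{1}{-2} \left(-4\right) = -4 - -2 = -4 + 2 = -2$)
$147 + P Q = 147 - -214 = 147 + 214 = 361$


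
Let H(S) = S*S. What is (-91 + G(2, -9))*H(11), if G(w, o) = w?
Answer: -10769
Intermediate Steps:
H(S) = S²
(-91 + G(2, -9))*H(11) = (-91 + 2)*11² = -89*121 = -10769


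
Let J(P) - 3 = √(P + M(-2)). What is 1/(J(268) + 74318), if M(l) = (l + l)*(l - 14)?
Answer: 74321/5523610709 - 2*√83/5523610709 ≈ 1.3452e-5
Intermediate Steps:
M(l) = 2*l*(-14 + l) (M(l) = (2*l)*(-14 + l) = 2*l*(-14 + l))
J(P) = 3 + √(64 + P) (J(P) = 3 + √(P + 2*(-2)*(-14 - 2)) = 3 + √(P + 2*(-2)*(-16)) = 3 + √(P + 64) = 3 + √(64 + P))
1/(J(268) + 74318) = 1/((3 + √(64 + 268)) + 74318) = 1/((3 + √332) + 74318) = 1/((3 + 2*√83) + 74318) = 1/(74321 + 2*√83)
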